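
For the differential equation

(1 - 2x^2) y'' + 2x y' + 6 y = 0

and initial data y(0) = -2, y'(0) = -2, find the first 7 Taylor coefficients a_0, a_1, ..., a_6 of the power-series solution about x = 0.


Ansatz: y(x) = sum_{n>=0} a_n x^n, so y'(x) = sum_{n>=1} n a_n x^(n-1) and y''(x) = sum_{n>=2} n(n-1) a_n x^(n-2).
Substitute into P(x) y'' + Q(x) y' + R(x) y = 0 with P(x) = 1 - 2x^2, Q(x) = 2x, R(x) = 6, and match powers of x.
Initial conditions: a_0 = -2, a_1 = -2.
Setting the coefficient of each power of x to zero and solving order by order (substituting the coefficients already found):
  x^0: 2 a_2 + 6 a_0 = 0  ->  2 a_2 = -6 a_0 = 12  ->  a_2 = 6
  x^1: 6 a_3 + 8 a_1 = 0  ->  6 a_3 = -8 a_1 = 16  ->  a_3 = 8/3
  x^2: 12 a_4 + 6 a_2 = 0  ->  12 a_4 = -6 a_2 = -36  ->  a_4 = -3
  x^3: 20 a_5 = 0  ->  a_5 = 0
  x^4: 30 a_6 - 10 a_4 = 0  ->  30 a_6 = 10 a_4 = -30  ->  a_6 = -1
Truncated series: y(x) = -2 - 2 x + 6 x^2 + (8/3) x^3 - 3 x^4 - x^6 + O(x^7).

a_0 = -2; a_1 = -2; a_2 = 6; a_3 = 8/3; a_4 = -3; a_5 = 0; a_6 = -1


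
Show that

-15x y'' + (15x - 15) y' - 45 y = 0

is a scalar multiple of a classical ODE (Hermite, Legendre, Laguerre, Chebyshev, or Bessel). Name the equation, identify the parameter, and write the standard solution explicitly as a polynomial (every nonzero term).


All three coefficients share the factor -15; dividing through by -15 gives  x y'' + (1 - x) y' + 3 y = 0.
This matches the Laguerre equation x y'' + (1 - x) y' + n y = 0 with n = 3; the polynomial solution is L_3(x).
With y = sum_k a_k x^k, matching x^k gives (k+1)k a_{k+1} + (k+1) a_{k+1} - k a_k + n a_k = 0, i.e. (k+1)^2 a_{k+1} = (k - n) a_k = (k - 3) a_k. The right side vanishes at k = 3, so the series terminates at degree 3.
Standard normalization L_n(0) = 1 gives a_0 = 1. Work upward with a_{k+1} = (k - 3) a_k / (k+1)^2:
  a_1 = (0 - 3)(1) / 1^2 = -3/1 = -3
  a_2 = (1 - 3)(-3) / 2^2 = 6/4 = 3/2
  a_3 = (2 - 3)(3/2) / 3^2 = (-3/2)/9 = -1/6
Hence L_3(x) = -x^3/6 + 3 x^2/2 - 3 x + 1.

L_3(x); series = -x^3/6 + 3 x^2/2 - 3 x + 1


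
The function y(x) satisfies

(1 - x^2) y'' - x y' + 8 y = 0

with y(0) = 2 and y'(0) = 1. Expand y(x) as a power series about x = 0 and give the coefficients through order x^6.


Ansatz: y(x) = sum_{n>=0} a_n x^n, so y'(x) = sum_{n>=1} n a_n x^(n-1) and y''(x) = sum_{n>=2} n(n-1) a_n x^(n-2).
Substitute into P(x) y'' + Q(x) y' + R(x) y = 0 with P(x) = 1 - x^2, Q(x) = -x, R(x) = 8, and match powers of x.
Initial conditions: a_0 = 2, a_1 = 1.
Setting the coefficient of each power of x to zero and solving order by order (substituting the coefficients already found):
  x^0: 2 a_2 + 8 a_0 = 0  ->  2 a_2 = -8 a_0 = -16  ->  a_2 = -8
  x^1: 6 a_3 + 7 a_1 = 0  ->  6 a_3 = -7 a_1 = -7  ->  a_3 = -7/6
  x^2: 12 a_4 + 4 a_2 = 0  ->  12 a_4 = -4 a_2 = 32  ->  a_4 = 8/3
  x^3: 20 a_5 - a_3 = 0  ->  20 a_5 = a_3 = -7/6  ->  a_5 = -7/120
  x^4: 30 a_6 - 8 a_4 = 0  ->  30 a_6 = 8 a_4 = 64/3  ->  a_6 = 32/45
Truncated series: y(x) = 2 + x - 8 x^2 - (7/6) x^3 + (8/3) x^4 - (7/120) x^5 + (32/45) x^6 + O(x^7).

a_0 = 2; a_1 = 1; a_2 = -8; a_3 = -7/6; a_4 = 8/3; a_5 = -7/120; a_6 = 32/45


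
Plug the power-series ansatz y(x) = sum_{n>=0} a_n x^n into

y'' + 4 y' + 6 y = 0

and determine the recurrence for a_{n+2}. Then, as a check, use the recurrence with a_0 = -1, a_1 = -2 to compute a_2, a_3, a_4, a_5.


Substitute y = sum_n a_n x^n.
y''(x) has coefficient (n+2)(n+1) a_{n+2} at x^n;
4 y'(x) has coefficient 4 (n+1) a_{n+1} at x^n;
6 y(x) has coefficient 6 a_n at x^n.
Matching x^n: (n+2)(n+1) a_{n+2} + 4 (n+1) a_{n+1} + 6 a_n = 0.
Thus a_{n+2} = [-4 (n+1) a_{n+1} - 6 a_n] / ((n+1)(n+2)).

Check with a_0 = -1, a_1 = -2 (apply the recurrence for n = 0, 1, 2, 3): a_0 = -1, a_1 = -2, a_2 = 7, a_3 = -22/3, a_4 = 23/6, a_5 = -13/15.

a_(n+2) = [-4 (n+1) a_(n+1) - 6 a_n] / ((n+1)(n+2)); check: a_0 = -1, a_1 = -2, a_2 = 7, a_3 = -22/3, a_4 = 23/6, a_5 = -13/15


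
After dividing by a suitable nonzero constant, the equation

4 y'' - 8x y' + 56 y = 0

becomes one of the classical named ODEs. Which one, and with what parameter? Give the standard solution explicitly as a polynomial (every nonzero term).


All three coefficients share the factor 4; dividing through by 4 gives  y'' - 2x y' + 14 y = 0.
This matches the Hermite equation y'' - 2x y' + 2n y = 0 with 2n = 14, so n = 7; the polynomial solution is H_7(x).
With y = sum_k a_k x^k, matching x^k gives (k+2)(k+1) a_{k+2} = 2(k - n) a_k = 2(k - 7) a_k. The right side vanishes at k = 7, so the series with the parity of 7 terminates at degree 7.
Standard normalization: leading coefficient of H_n is 2^n, so a_7 = 2^7 = 128. Work downward with a_k = (k+1)(k+2) a_{k+2} / (2(k - n)):
  a_5 = (6)(7)(128) / (2(5 - 7)) = 5376/(-4) = -1344
  a_3 = (4)(5)(-1344) / (2(3 - 7)) = -26880/(-8) = 3360
  a_1 = (2)(3)(3360) / (2(1 - 7)) = 20160/(-12) = -1680
Hence H_7(x) = 128 x^7 - 1344 x^5 + 3360 x^3 - 1680 x.

H_7(x); series = 128 x^7 - 1344 x^5 + 3360 x^3 - 1680 x


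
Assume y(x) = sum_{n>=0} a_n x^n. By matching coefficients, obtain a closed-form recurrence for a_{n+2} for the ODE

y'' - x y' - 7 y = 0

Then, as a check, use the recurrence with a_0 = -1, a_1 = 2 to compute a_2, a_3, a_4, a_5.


Substitute y = sum_n a_n x^n.
y''(x) has coefficient (n+2)(n+1) a_{n+2} at x^n;
-x y'(x) has coefficient -n a_n at x^n (shift);
-7 y(x) has coefficient -7 a_n at x^n.
Matching x^n: (n+2)(n+1) a_{n+2} + (-n - 7) a_n = 0.
Thus a_{n+2} = (n + 7) / ((n+1)(n+2)) * a_n.

Check with a_0 = -1, a_1 = 2 (apply the recurrence for n = 0, 1, 2, 3): a_0 = -1, a_1 = 2, a_2 = -7/2, a_3 = 8/3, a_4 = -21/8, a_5 = 4/3.

a_(n+2) = (n + 7) / ((n+1)(n+2)) * a_n; check: a_0 = -1, a_1 = 2, a_2 = -7/2, a_3 = 8/3, a_4 = -21/8, a_5 = 4/3


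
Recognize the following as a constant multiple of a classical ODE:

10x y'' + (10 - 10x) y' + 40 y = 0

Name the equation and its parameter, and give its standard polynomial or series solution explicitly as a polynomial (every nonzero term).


All three coefficients share the factor 10; dividing through by 10 gives  x y'' + (1 - x) y' + 4 y = 0.
This matches the Laguerre equation x y'' + (1 - x) y' + n y = 0 with n = 4; the polynomial solution is L_4(x).
With y = sum_k a_k x^k, matching x^k gives (k+1)k a_{k+1} + (k+1) a_{k+1} - k a_k + n a_k = 0, i.e. (k+1)^2 a_{k+1} = (k - n) a_k = (k - 4) a_k. The right side vanishes at k = 4, so the series terminates at degree 4.
Standard normalization L_n(0) = 1 gives a_0 = 1. Work upward with a_{k+1} = (k - 4) a_k / (k+1)^2:
  a_1 = (0 - 4)(1) / 1^2 = -4/1 = -4
  a_2 = (1 - 4)(-4) / 2^2 = 12/4 = 3
  a_3 = (2 - 4)(3) / 3^2 = -6/9 = -2/3
  a_4 = (3 - 4)(-2/3) / 4^2 = (2/3)/16 = 1/24
Hence L_4(x) = x^4/24 - 2 x^3/3 + 3 x^2 - 4 x + 1.

L_4(x); series = x^4/24 - 2 x^3/3 + 3 x^2 - 4 x + 1


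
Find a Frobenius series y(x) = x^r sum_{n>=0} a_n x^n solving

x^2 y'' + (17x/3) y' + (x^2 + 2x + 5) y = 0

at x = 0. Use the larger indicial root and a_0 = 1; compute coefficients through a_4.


Write in Frobenius form y'' + (p(x)/x) y' + (q(x)/x^2) y = 0:
  p(x) = 17/3,  q(x) = x^2 + 2x + 5.
Indicial equation: r(r-1) + (17/3) r + (5) = 0 -> roots r_1 = -5/3, r_2 = -3.
Take r = r_1 = -5/3. Let y(x) = x^r sum_{n>=0} a_n x^n with a_0 = 1.
Substitute y = x^r sum a_n x^n and match x^{r+n}. The recurrence is
  D(n) a_n + 2 a_{n-1} + 1 a_{n-2} = 0,  where D(n) = (r+n)(r+n-1) + (17/3)(r+n) + (5).
  a_n = [-2 a_{n-1} - 1 a_{n-2}] / D(n).
Since the indicial polynomial factors as (r - r_1)(r - r_2), D(n) = (r_1 + n - r_1)(r_1 + n - r_2) = n(n + 4/3).
Evaluating step by step (a_0 = 1):
  n = 1: D(1) = 1(1 + 4/3) = 7/3; numerator = -2(1) = -2; a_1 = (-2)/(7/3) = -6/7
  n = 2: D(2) = 2(2 + 4/3) = 20/3; numerator = -2(-6/7) - 1(1) = 5/7; a_2 = (5/7)/(20/3) = 3/28
  n = 3: D(3) = 3(3 + 4/3) = 13; numerator = -2(3/28) - 1(-6/7) = 9/14; a_3 = (9/14)/(13) = 9/182
  n = 4: D(4) = 4(4 + 4/3) = 64/3; numerator = -2(9/182) - 1(3/28) = -75/364; a_4 = (-75/364)/(64/3) = -225/23296

r = -5/3; a_0 = 1; a_1 = -6/7; a_2 = 3/28; a_3 = 9/182; a_4 = -225/23296


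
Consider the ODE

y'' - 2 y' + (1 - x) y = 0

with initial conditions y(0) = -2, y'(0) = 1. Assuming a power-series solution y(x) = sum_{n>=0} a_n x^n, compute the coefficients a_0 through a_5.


Ansatz: y(x) = sum_{n>=0} a_n x^n, so y'(x) = sum_{n>=1} n a_n x^(n-1) and y''(x) = sum_{n>=2} n(n-1) a_n x^(n-2).
Substitute into P(x) y'' + Q(x) y' + R(x) y = 0 with P(x) = 1, Q(x) = -2, R(x) = 1 - x, and match powers of x.
Initial conditions: a_0 = -2, a_1 = 1.
Setting the coefficient of each power of x to zero and solving order by order (substituting the coefficients already found):
  x^0: 2 a_2 - 2 a_1 + a_0 = 0  ->  2 a_2 = 2 a_1 - a_0 = 4  ->  a_2 = 2
  x^1: 6 a_3 - 4 a_2 + a_1 - a_0 = 0  ->  6 a_3 = 4 a_2 - a_1 + a_0 = 5  ->  a_3 = 5/6
  x^2: 12 a_4 - 6 a_3 + a_2 - a_1 = 0  ->  12 a_4 = 6 a_3 - a_2 + a_1 = 4  ->  a_4 = 1/3
  x^3: 20 a_5 - 8 a_4 + a_3 - a_2 = 0  ->  20 a_5 = 8 a_4 - a_3 + a_2 = 23/6  ->  a_5 = 23/120
Truncated series: y(x) = -2 + x + 2 x^2 + (5/6) x^3 + (1/3) x^4 + (23/120) x^5 + O(x^6).

a_0 = -2; a_1 = 1; a_2 = 2; a_3 = 5/6; a_4 = 1/3; a_5 = 23/120


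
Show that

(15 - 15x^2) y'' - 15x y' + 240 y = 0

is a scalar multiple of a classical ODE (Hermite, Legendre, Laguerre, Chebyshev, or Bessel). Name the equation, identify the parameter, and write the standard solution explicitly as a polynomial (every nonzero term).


All three coefficients share the factor 15; dividing through by 15 gives  (1 - x^2) y'' - x y' + 16 y = 0.
This matches the Chebyshev equation (1 - x^2) y'' - x y' + n^2 y = 0 (note the -x y' term, not -2x y') with n^2 = 16, so n = 4; the polynomial solution is T_4(x).
With y = sum_k a_k x^k, matching x^k gives (k+2)(k+1) a_{k+2} = (k^2 - n^2) a_k = (k - 4)(k + 4) a_k. The right side vanishes at k = 4, so the series with the parity of 4 terminates at degree 4.
Standard normalization: leading coefficient of T_n is 2^(n-1), so a_4 = 2^3 = 8. Work downward with a_k = (k+1)(k+2) a_{k+2} / ((k - 4)(k + 4)):
  a_2 = (3)(4)(8) / ((2 - 4)(2 + 4)) = 96/(-12) = -8
  a_0 = (1)(2)(-8) / ((0 - 4)(0 + 4)) = -16/(-16) = 1
Hence T_4(x) = 8 x^4 - 8 x^2 + 1.

T_4(x); series = 8 x^4 - 8 x^2 + 1


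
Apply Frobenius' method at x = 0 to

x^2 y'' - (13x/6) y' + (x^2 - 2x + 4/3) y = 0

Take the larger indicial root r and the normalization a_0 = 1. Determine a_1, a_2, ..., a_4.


Write in Frobenius form y'' + (p(x)/x) y' + (q(x)/x^2) y = 0:
  p(x) = -13/6,  q(x) = x^2 - 2x + 4/3.
Indicial equation: r(r-1) + (-13/6) r + (4/3) = 0 -> roots r_1 = 8/3, r_2 = 1/2.
Take r = r_1 = 8/3. Let y(x) = x^r sum_{n>=0} a_n x^n with a_0 = 1.
Substitute y = x^r sum a_n x^n and match x^{r+n}. The recurrence is
  D(n) a_n - 2 a_{n-1} + 1 a_{n-2} = 0,  where D(n) = (r+n)(r+n-1) + (-13/6)(r+n) + (4/3).
  a_n = [2 a_{n-1} - 1 a_{n-2}] / D(n).
Since the indicial polynomial factors as (r - r_1)(r - r_2), D(n) = (r_1 + n - r_1)(r_1 + n - r_2) = n(n + 13/6).
Evaluating step by step (a_0 = 1):
  n = 1: D(1) = 1(1 + 13/6) = 19/6; numerator = 2(1) = 2; a_1 = (2)/(19/6) = 12/19
  n = 2: D(2) = 2(2 + 13/6) = 25/3; numerator = 2(12/19) - 1(1) = 5/19; a_2 = (5/19)/(25/3) = 3/95
  n = 3: D(3) = 3(3 + 13/6) = 31/2; numerator = 2(3/95) - 1(12/19) = -54/95; a_3 = (-54/95)/(31/2) = -108/2945
  n = 4: D(4) = 4(4 + 13/6) = 74/3; numerator = 2(-108/2945) - 1(3/95) = -309/2945; a_4 = (-309/2945)/(74/3) = -927/217930

r = 8/3; a_0 = 1; a_1 = 12/19; a_2 = 3/95; a_3 = -108/2945; a_4 = -927/217930


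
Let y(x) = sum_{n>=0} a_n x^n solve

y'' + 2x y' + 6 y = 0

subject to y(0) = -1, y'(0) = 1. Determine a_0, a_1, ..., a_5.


Ansatz: y(x) = sum_{n>=0} a_n x^n, so y'(x) = sum_{n>=1} n a_n x^(n-1) and y''(x) = sum_{n>=2} n(n-1) a_n x^(n-2).
Substitute into P(x) y'' + Q(x) y' + R(x) y = 0 with P(x) = 1, Q(x) = 2x, R(x) = 6, and match powers of x.
Initial conditions: a_0 = -1, a_1 = 1.
Setting the coefficient of each power of x to zero and solving order by order (substituting the coefficients already found):
  x^0: 2 a_2 + 6 a_0 = 0  ->  2 a_2 = -6 a_0 = 6  ->  a_2 = 3
  x^1: 6 a_3 + 8 a_1 = 0  ->  6 a_3 = -8 a_1 = -8  ->  a_3 = -4/3
  x^2: 12 a_4 + 10 a_2 = 0  ->  12 a_4 = -10 a_2 = -30  ->  a_4 = -5/2
  x^3: 20 a_5 + 12 a_3 = 0  ->  20 a_5 = -12 a_3 = 16  ->  a_5 = 4/5
Truncated series: y(x) = -1 + x + 3 x^2 - (4/3) x^3 - (5/2) x^4 + (4/5) x^5 + O(x^6).

a_0 = -1; a_1 = 1; a_2 = 3; a_3 = -4/3; a_4 = -5/2; a_5 = 4/5


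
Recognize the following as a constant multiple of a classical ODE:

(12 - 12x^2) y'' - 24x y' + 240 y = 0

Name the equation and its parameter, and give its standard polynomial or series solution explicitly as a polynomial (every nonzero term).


All three coefficients share the factor 12; dividing through by 12 gives  (1 - x^2) y'' - 2x y' + 20 y = 0.
This matches the Legendre equation (1 - x^2) y'' - 2x y' + n(n+1) y = 0 (note the -2x y' term) with n(n+1) = 20, so n = 4; the polynomial solution is P_4(x).
With y = sum_k a_k x^k, matching x^k gives (k+2)(k+1) a_{k+2} = [k(k+1) - n(n+1)] a_k = (k - 4)(k + 5) a_k. The right side vanishes at k = 4, so the series with the parity of 4 terminates at degree 4.
Standard normalization (P_n(1) = 1): leading coefficient (2n)!/(2^n (n!)^2) = 40320/(16*576) = 35/8, so a_4 = 35/8. Work downward with a_k = (k+1)(k+2) a_{k+2} / ((k - 4)(k + 5)):
  a_2 = (3)(4)(35/8) / ((2 - 4)(2 + 5)) = (105/2)/(-14) = -15/4
  a_0 = (1)(2)(-15/4) / ((0 - 4)(0 + 5)) = (-15/2)/(-20) = 3/8
Hence P_4(x) = 35 x^4/8 - 15 x^2/4 + 3/8.

P_4(x); series = 35 x^4/8 - 15 x^2/4 + 3/8


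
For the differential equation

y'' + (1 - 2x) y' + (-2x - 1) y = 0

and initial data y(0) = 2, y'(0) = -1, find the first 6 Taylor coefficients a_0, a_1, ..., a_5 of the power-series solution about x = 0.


Ansatz: y(x) = sum_{n>=0} a_n x^n, so y'(x) = sum_{n>=1} n a_n x^(n-1) and y''(x) = sum_{n>=2} n(n-1) a_n x^(n-2).
Substitute into P(x) y'' + Q(x) y' + R(x) y = 0 with P(x) = 1, Q(x) = 1 - 2x, R(x) = -2x - 1, and match powers of x.
Initial conditions: a_0 = 2, a_1 = -1.
Setting the coefficient of each power of x to zero and solving order by order (substituting the coefficients already found):
  x^0: 2 a_2 + a_1 - a_0 = 0  ->  2 a_2 = -a_1 + a_0 = 3  ->  a_2 = 3/2
  x^1: 6 a_3 + 2 a_2 - 3 a_1 - 2 a_0 = 0  ->  6 a_3 = -2 a_2 + 3 a_1 + 2 a_0 = -2  ->  a_3 = -1/3
  x^2: 12 a_4 + 3 a_3 - 5 a_2 - 2 a_1 = 0  ->  12 a_4 = -3 a_3 + 5 a_2 + 2 a_1 = 13/2  ->  a_4 = 13/24
  x^3: 20 a_5 + 4 a_4 - 7 a_3 - 2 a_2 = 0  ->  20 a_5 = -4 a_4 + 7 a_3 + 2 a_2 = -3/2  ->  a_5 = -3/40
Truncated series: y(x) = 2 - x + (3/2) x^2 - (1/3) x^3 + (13/24) x^4 - (3/40) x^5 + O(x^6).

a_0 = 2; a_1 = -1; a_2 = 3/2; a_3 = -1/3; a_4 = 13/24; a_5 = -3/40


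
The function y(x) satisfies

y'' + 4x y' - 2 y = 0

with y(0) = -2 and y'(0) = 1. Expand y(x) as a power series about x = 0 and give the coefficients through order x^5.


Ansatz: y(x) = sum_{n>=0} a_n x^n, so y'(x) = sum_{n>=1} n a_n x^(n-1) and y''(x) = sum_{n>=2} n(n-1) a_n x^(n-2).
Substitute into P(x) y'' + Q(x) y' + R(x) y = 0 with P(x) = 1, Q(x) = 4x, R(x) = -2, and match powers of x.
Initial conditions: a_0 = -2, a_1 = 1.
Setting the coefficient of each power of x to zero and solving order by order (substituting the coefficients already found):
  x^0: 2 a_2 - 2 a_0 = 0  ->  2 a_2 = 2 a_0 = -4  ->  a_2 = -2
  x^1: 6 a_3 + 2 a_1 = 0  ->  6 a_3 = -2 a_1 = -2  ->  a_3 = -1/3
  x^2: 12 a_4 + 6 a_2 = 0  ->  12 a_4 = -6 a_2 = 12  ->  a_4 = 1
  x^3: 20 a_5 + 10 a_3 = 0  ->  20 a_5 = -10 a_3 = 10/3  ->  a_5 = 1/6
Truncated series: y(x) = -2 + x - 2 x^2 - (1/3) x^3 + x^4 + (1/6) x^5 + O(x^6).

a_0 = -2; a_1 = 1; a_2 = -2; a_3 = -1/3; a_4 = 1; a_5 = 1/6


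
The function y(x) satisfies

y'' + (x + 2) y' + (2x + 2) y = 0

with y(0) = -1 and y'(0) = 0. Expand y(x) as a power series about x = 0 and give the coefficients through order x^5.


Ansatz: y(x) = sum_{n>=0} a_n x^n, so y'(x) = sum_{n>=1} n a_n x^(n-1) and y''(x) = sum_{n>=2} n(n-1) a_n x^(n-2).
Substitute into P(x) y'' + Q(x) y' + R(x) y = 0 with P(x) = 1, Q(x) = x + 2, R(x) = 2x + 2, and match powers of x.
Initial conditions: a_0 = -1, a_1 = 0.
Setting the coefficient of each power of x to zero and solving order by order (substituting the coefficients already found):
  x^0: 2 a_2 + 2 a_1 + 2 a_0 = 0  ->  2 a_2 = -2 a_1 - 2 a_0 = 2  ->  a_2 = 1
  x^1: 6 a_3 + 4 a_2 + 3 a_1 + 2 a_0 = 0  ->  6 a_3 = -4 a_2 - 3 a_1 - 2 a_0 = -2  ->  a_3 = -1/3
  x^2: 12 a_4 + 6 a_3 + 4 a_2 + 2 a_1 = 0  ->  12 a_4 = -6 a_3 - 4 a_2 - 2 a_1 = -2  ->  a_4 = -1/6
  x^3: 20 a_5 + 8 a_4 + 5 a_3 + 2 a_2 = 0  ->  20 a_5 = -8 a_4 - 5 a_3 - 2 a_2 = 1  ->  a_5 = 1/20
Truncated series: y(x) = -1 + x^2 - (1/3) x^3 - (1/6) x^4 + (1/20) x^5 + O(x^6).

a_0 = -1; a_1 = 0; a_2 = 1; a_3 = -1/3; a_4 = -1/6; a_5 = 1/20


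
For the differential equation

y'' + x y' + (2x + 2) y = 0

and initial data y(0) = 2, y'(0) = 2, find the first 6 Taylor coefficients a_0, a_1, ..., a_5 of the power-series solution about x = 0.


Ansatz: y(x) = sum_{n>=0} a_n x^n, so y'(x) = sum_{n>=1} n a_n x^(n-1) and y''(x) = sum_{n>=2} n(n-1) a_n x^(n-2).
Substitute into P(x) y'' + Q(x) y' + R(x) y = 0 with P(x) = 1, Q(x) = x, R(x) = 2x + 2, and match powers of x.
Initial conditions: a_0 = 2, a_1 = 2.
Setting the coefficient of each power of x to zero and solving order by order (substituting the coefficients already found):
  x^0: 2 a_2 + 2 a_0 = 0  ->  2 a_2 = -2 a_0 = -4  ->  a_2 = -2
  x^1: 6 a_3 + 3 a_1 + 2 a_0 = 0  ->  6 a_3 = -3 a_1 - 2 a_0 = -10  ->  a_3 = -5/3
  x^2: 12 a_4 + 4 a_2 + 2 a_1 = 0  ->  12 a_4 = -4 a_2 - 2 a_1 = 4  ->  a_4 = 1/3
  x^3: 20 a_5 + 5 a_3 + 2 a_2 = 0  ->  20 a_5 = -5 a_3 - 2 a_2 = 37/3  ->  a_5 = 37/60
Truncated series: y(x) = 2 + 2 x - 2 x^2 - (5/3) x^3 + (1/3) x^4 + (37/60) x^5 + O(x^6).

a_0 = 2; a_1 = 2; a_2 = -2; a_3 = -5/3; a_4 = 1/3; a_5 = 37/60


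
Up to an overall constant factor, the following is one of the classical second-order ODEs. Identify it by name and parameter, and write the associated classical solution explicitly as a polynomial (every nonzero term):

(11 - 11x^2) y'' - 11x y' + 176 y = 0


All three coefficients share the factor 11; dividing through by 11 gives  (1 - x^2) y'' - x y' + 16 y = 0.
This matches the Chebyshev equation (1 - x^2) y'' - x y' + n^2 y = 0 (note the -x y' term, not -2x y') with n^2 = 16, so n = 4; the polynomial solution is T_4(x).
With y = sum_k a_k x^k, matching x^k gives (k+2)(k+1) a_{k+2} = (k^2 - n^2) a_k = (k - 4)(k + 4) a_k. The right side vanishes at k = 4, so the series with the parity of 4 terminates at degree 4.
Standard normalization: leading coefficient of T_n is 2^(n-1), so a_4 = 2^3 = 8. Work downward with a_k = (k+1)(k+2) a_{k+2} / ((k - 4)(k + 4)):
  a_2 = (3)(4)(8) / ((2 - 4)(2 + 4)) = 96/(-12) = -8
  a_0 = (1)(2)(-8) / ((0 - 4)(0 + 4)) = -16/(-16) = 1
Hence T_4(x) = 8 x^4 - 8 x^2 + 1.

T_4(x); series = 8 x^4 - 8 x^2 + 1


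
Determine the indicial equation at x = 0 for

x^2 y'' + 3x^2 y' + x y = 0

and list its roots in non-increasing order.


Divide by x^2 to reach normal form y'' + P_1(x) y' + P_2(x) y = 0 with P_1(x) = 3 and P_2(x) = 1/x.
x = 0 is a singular point because the y-coefficient 1/x has a pole at x = 0.
It is a regular singular point because x P_1(x) = p(x) = 3x and x^2 P_2(x) = q(x) = x are polynomials, hence analytic at x = 0.
p(0) = 0,  q(0) = 0.
Indicial equation: r(r-1) + p(0) r + q(0) = 0, i.e. r^2 + (p(0) - 1) r + q(0) = 0, i.e. r^2 - 1 r = 0.
Discriminant: (-1)^2 - 4(0) = 1, so r = (1 ± 1)/2.
Solving: r_1 = 1, r_2 = 0.

indicial: r^2 - 1 r = 0; roots r_1 = 1, r_2 = 0


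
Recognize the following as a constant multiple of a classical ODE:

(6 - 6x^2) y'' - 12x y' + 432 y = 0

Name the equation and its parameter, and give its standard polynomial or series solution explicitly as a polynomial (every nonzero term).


All three coefficients share the factor 6; dividing through by 6 gives  (1 - x^2) y'' - 2x y' + 72 y = 0.
This matches the Legendre equation (1 - x^2) y'' - 2x y' + n(n+1) y = 0 (note the -2x y' term) with n(n+1) = 72, so n = 8; the polynomial solution is P_8(x).
With y = sum_k a_k x^k, matching x^k gives (k+2)(k+1) a_{k+2} = [k(k+1) - n(n+1)] a_k = (k - 8)(k + 9) a_k. The right side vanishes at k = 8, so the series with the parity of 8 terminates at degree 8.
Standard normalization (P_n(1) = 1): leading coefficient (2n)!/(2^n (n!)^2) = 20922789888000/(256*1625702400) = 6435/128, so a_8 = 6435/128. Work downward with a_k = (k+1)(k+2) a_{k+2} / ((k - 8)(k + 9)):
  a_6 = (7)(8)(6435/128) / ((6 - 8)(6 + 9)) = (45045/16)/(-30) = -3003/32
  a_4 = (5)(6)(-3003/32) / ((4 - 8)(4 + 9)) = (-45045/16)/(-52) = 3465/64
  a_2 = (3)(4)(3465/64) / ((2 - 8)(2 + 9)) = (10395/16)/(-66) = -315/32
  a_0 = (1)(2)(-315/32) / ((0 - 8)(0 + 9)) = (-315/16)/(-72) = 35/128
Hence P_8(x) = 6435 x^8/128 - 3003 x^6/32 + 3465 x^4/64 - 315 x^2/32 + 35/128.

P_8(x); series = 6435 x^8/128 - 3003 x^6/32 + 3465 x^4/64 - 315 x^2/32 + 35/128


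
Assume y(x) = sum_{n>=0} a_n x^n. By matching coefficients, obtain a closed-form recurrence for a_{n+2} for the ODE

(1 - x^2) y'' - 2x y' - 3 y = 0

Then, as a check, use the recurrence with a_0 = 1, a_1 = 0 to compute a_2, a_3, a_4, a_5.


Substitute y = sum_n a_n x^n.
(1 - 1 x^2) y'' contributes (n+2)(n+1) a_{n+2} - n(n-1) a_n at x^n.
-2 x y'(x) contributes -2 n a_n at x^n.
-3 y(x) contributes -3 a_n at x^n.
Matching x^n: (n+2)(n+1) a_{n+2} + (-n(n-1) - 2 n - 3) a_n = 0.
Thus a_{n+2} = (n(n-1) + 2 n + 3) / ((n+1)(n+2)) * a_n.

Check with a_0 = 1, a_1 = 0 (apply the recurrence for n = 0, 1, 2, 3): a_0 = 1, a_1 = 0, a_2 = 3/2, a_3 = 0, a_4 = 9/8, a_5 = 0.

a_(n+2) = (n(n-1) + 2 n + 3) / ((n+1)(n+2)) * a_n; check: a_0 = 1, a_1 = 0, a_2 = 3/2, a_3 = 0, a_4 = 9/8, a_5 = 0


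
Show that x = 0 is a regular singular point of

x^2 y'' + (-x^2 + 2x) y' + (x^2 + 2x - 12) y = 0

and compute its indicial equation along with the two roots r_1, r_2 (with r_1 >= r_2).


Divide by x^2 to reach normal form y'' + P_1(x) y' + P_2(x) y = 0 with P_1(x) = -1 + 2/x and P_2(x) = 1 + 2/x - 12/x^2.
x = 0 is a singular point because the y'-coefficient -1 + 2/x has a pole at x = 0 and the y-coefficient 1 + 2/x - 12/x^2 has a pole at x = 0.
It is a regular singular point because x P_1(x) = p(x) = 2 - x and x^2 P_2(x) = q(x) = x^2 + 2x - 12 are polynomials, hence analytic at x = 0.
p(0) = 2,  q(0) = -12.
Indicial equation: r(r-1) + p(0) r + q(0) = 0, i.e. r^2 + (p(0) - 1) r + q(0) = 0, i.e. r^2 + 1 r - 12 = 0.
Discriminant: (1)^2 - 4(-12) = 49, so r = (-1 ± 7)/2.
Solving: r_1 = 3, r_2 = -4.

indicial: r^2 + 1 r - 12 = 0; roots r_1 = 3, r_2 = -4


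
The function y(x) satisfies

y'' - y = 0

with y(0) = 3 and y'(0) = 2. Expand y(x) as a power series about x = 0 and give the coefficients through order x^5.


Ansatz: y(x) = sum_{n>=0} a_n x^n, so y'(x) = sum_{n>=1} n a_n x^(n-1) and y''(x) = sum_{n>=2} n(n-1) a_n x^(n-2).
Substitute into P(x) y'' + Q(x) y' + R(x) y = 0 with P(x) = 1, Q(x) = 0, R(x) = -1, and match powers of x.
Initial conditions: a_0 = 3, a_1 = 2.
Setting the coefficient of each power of x to zero and solving order by order (substituting the coefficients already found):
  x^0: 2 a_2 - a_0 = 0  ->  2 a_2 = a_0 = 3  ->  a_2 = 3/2
  x^1: 6 a_3 - a_1 = 0  ->  6 a_3 = a_1 = 2  ->  a_3 = 1/3
  x^2: 12 a_4 - a_2 = 0  ->  12 a_4 = a_2 = 3/2  ->  a_4 = 1/8
  x^3: 20 a_5 - a_3 = 0  ->  20 a_5 = a_3 = 1/3  ->  a_5 = 1/60
Truncated series: y(x) = 3 + 2 x + (3/2) x^2 + (1/3) x^3 + (1/8) x^4 + (1/60) x^5 + O(x^6).

a_0 = 3; a_1 = 2; a_2 = 3/2; a_3 = 1/3; a_4 = 1/8; a_5 = 1/60


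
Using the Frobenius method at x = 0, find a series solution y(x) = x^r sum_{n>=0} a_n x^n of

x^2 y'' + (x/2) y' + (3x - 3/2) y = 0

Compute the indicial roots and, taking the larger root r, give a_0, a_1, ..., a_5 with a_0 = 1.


Write in Frobenius form y'' + (p(x)/x) y' + (q(x)/x^2) y = 0:
  p(x) = 1/2,  q(x) = 3x - 3/2.
Indicial equation: r(r-1) + (1/2) r + (-3/2) = 0 -> roots r_1 = 3/2, r_2 = -1.
Take r = r_1 = 3/2. Let y(x) = x^r sum_{n>=0} a_n x^n with a_0 = 1.
Substitute y = x^r sum a_n x^n and match x^{r+n}. The recurrence is
  D(n) a_n + 3 a_{n-1} = 0,  where D(n) = (r+n)(r+n-1) + (1/2)(r+n) + (-3/2).
  a_n = -3 / D(n) * a_{n-1}.
Since the indicial polynomial factors as (r - r_1)(r - r_2), D(n) = (r_1 + n - r_1)(r_1 + n - r_2) = n(n + 5/2).
Evaluating step by step (a_0 = 1):
  n = 1: D(1) = 1(1 + 5/2) = 7/2; numerator = -3(1) = -3; a_1 = (-3)/(7/2) = -6/7
  n = 2: D(2) = 2(2 + 5/2) = 9; numerator = -3(-6/7) = 18/7; a_2 = (18/7)/(9) = 2/7
  n = 3: D(3) = 3(3 + 5/2) = 33/2; numerator = -3(2/7) = -6/7; a_3 = (-6/7)/(33/2) = -4/77
  n = 4: D(4) = 4(4 + 5/2) = 26; numerator = -3(-4/77) = 12/77; a_4 = (12/77)/(26) = 6/1001
  n = 5: D(5) = 5(5 + 5/2) = 75/2; numerator = -3(6/1001) = -18/1001; a_5 = (-18/1001)/(75/2) = -12/25025

r = 3/2; a_0 = 1; a_1 = -6/7; a_2 = 2/7; a_3 = -4/77; a_4 = 6/1001; a_5 = -12/25025


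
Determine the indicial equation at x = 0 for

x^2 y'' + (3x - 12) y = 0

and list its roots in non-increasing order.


Divide by x^2 to reach normal form y'' + P_1(x) y' + P_2(x) y = 0 with P_1(x) = 0 and P_2(x) = 3/x - 12/x^2.
x = 0 is a singular point because the y-coefficient 3/x - 12/x^2 has a pole at x = 0.
It is a regular singular point because x P_1(x) = p(x) = 0 and x^2 P_2(x) = q(x) = 3x - 12 are polynomials, hence analytic at x = 0.
p(0) = 0,  q(0) = -12.
Indicial equation: r(r-1) + p(0) r + q(0) = 0, i.e. r^2 + (p(0) - 1) r + q(0) = 0, i.e. r^2 - 1 r - 12 = 0.
Discriminant: (-1)^2 - 4(-12) = 49, so r = (1 ± 7)/2.
Solving: r_1 = 4, r_2 = -3.

indicial: r^2 - 1 r - 12 = 0; roots r_1 = 4, r_2 = -3


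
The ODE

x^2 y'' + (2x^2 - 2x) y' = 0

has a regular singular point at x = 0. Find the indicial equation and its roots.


Divide by x^2 to reach normal form y'' + P_1(x) y' + P_2(x) y = 0 with P_1(x) = 2 - 2/x and P_2(x) = 0.
x = 0 is a singular point because the y'-coefficient 2 - 2/x has a pole at x = 0.
It is a regular singular point because x P_1(x) = p(x) = 2x - 2 and x^2 P_2(x) = q(x) = 0 are polynomials, hence analytic at x = 0.
p(0) = -2,  q(0) = 0.
Indicial equation: r(r-1) + p(0) r + q(0) = 0, i.e. r^2 + (p(0) - 1) r + q(0) = 0, i.e. r^2 - 3 r = 0.
Discriminant: (-3)^2 - 4(0) = 9, so r = (3 ± 3)/2.
Solving: r_1 = 3, r_2 = 0.

indicial: r^2 - 3 r = 0; roots r_1 = 3, r_2 = 0


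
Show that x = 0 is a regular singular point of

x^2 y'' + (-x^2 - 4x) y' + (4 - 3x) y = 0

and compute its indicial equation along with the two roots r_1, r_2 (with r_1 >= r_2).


Divide by x^2 to reach normal form y'' + P_1(x) y' + P_2(x) y = 0 with P_1(x) = -1 - 4/x and P_2(x) = -3/x + 4/x^2.
x = 0 is a singular point because the y'-coefficient -1 - 4/x has a pole at x = 0 and the y-coefficient -3/x + 4/x^2 has a pole at x = 0.
It is a regular singular point because x P_1(x) = p(x) = -x - 4 and x^2 P_2(x) = q(x) = 4 - 3x are polynomials, hence analytic at x = 0.
p(0) = -4,  q(0) = 4.
Indicial equation: r(r-1) + p(0) r + q(0) = 0, i.e. r^2 + (p(0) - 1) r + q(0) = 0, i.e. r^2 - 5 r + 4 = 0.
Discriminant: (-5)^2 - 4(4) = 9, so r = (5 ± 3)/2.
Solving: r_1 = 4, r_2 = 1.

indicial: r^2 - 5 r + 4 = 0; roots r_1 = 4, r_2 = 1


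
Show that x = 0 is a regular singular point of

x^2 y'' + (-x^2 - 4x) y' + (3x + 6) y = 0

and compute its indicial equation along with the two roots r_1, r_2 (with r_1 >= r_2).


Divide by x^2 to reach normal form y'' + P_1(x) y' + P_2(x) y = 0 with P_1(x) = -1 - 4/x and P_2(x) = 3/x + 6/x^2.
x = 0 is a singular point because the y'-coefficient -1 - 4/x has a pole at x = 0 and the y-coefficient 3/x + 6/x^2 has a pole at x = 0.
It is a regular singular point because x P_1(x) = p(x) = -x - 4 and x^2 P_2(x) = q(x) = 3x + 6 are polynomials, hence analytic at x = 0.
p(0) = -4,  q(0) = 6.
Indicial equation: r(r-1) + p(0) r + q(0) = 0, i.e. r^2 + (p(0) - 1) r + q(0) = 0, i.e. r^2 - 5 r + 6 = 0.
Discriminant: (-5)^2 - 4(6) = 1, so r = (5 ± 1)/2.
Solving: r_1 = 3, r_2 = 2.

indicial: r^2 - 5 r + 6 = 0; roots r_1 = 3, r_2 = 2


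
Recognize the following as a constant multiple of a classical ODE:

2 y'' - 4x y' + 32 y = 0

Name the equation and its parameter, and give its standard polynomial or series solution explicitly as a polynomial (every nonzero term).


All three coefficients share the factor 2; dividing through by 2 gives  y'' - 2x y' + 16 y = 0.
This matches the Hermite equation y'' - 2x y' + 2n y = 0 with 2n = 16, so n = 8; the polynomial solution is H_8(x).
With y = sum_k a_k x^k, matching x^k gives (k+2)(k+1) a_{k+2} = 2(k - n) a_k = 2(k - 8) a_k. The right side vanishes at k = 8, so the series with the parity of 8 terminates at degree 8.
Standard normalization: leading coefficient of H_n is 2^n, so a_8 = 2^8 = 256. Work downward with a_k = (k+1)(k+2) a_{k+2} / (2(k - n)):
  a_6 = (7)(8)(256) / (2(6 - 8)) = 14336/(-4) = -3584
  a_4 = (5)(6)(-3584) / (2(4 - 8)) = -107520/(-8) = 13440
  a_2 = (3)(4)(13440) / (2(2 - 8)) = 161280/(-12) = -13440
  a_0 = (1)(2)(-13440) / (2(0 - 8)) = -26880/(-16) = 1680
Hence H_8(x) = 256 x^8 - 3584 x^6 + 13440 x^4 - 13440 x^2 + 1680.

H_8(x); series = 256 x^8 - 3584 x^6 + 13440 x^4 - 13440 x^2 + 1680


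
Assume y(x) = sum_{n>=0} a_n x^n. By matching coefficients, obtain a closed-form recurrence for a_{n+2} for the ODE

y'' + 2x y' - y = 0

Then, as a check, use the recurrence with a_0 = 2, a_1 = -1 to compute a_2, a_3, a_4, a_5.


Substitute y = sum_n a_n x^n.
y''(x) has coefficient (n+2)(n+1) a_{n+2} at x^n;
2 x y'(x) has coefficient 2 n a_n at x^n (shift);
-y(x) has coefficient -1 a_n at x^n.
Matching x^n: (n+2)(n+1) a_{n+2} + (2n - 1) a_n = 0.
Thus a_{n+2} = (-2n + 1) / ((n+1)(n+2)) * a_n.

Check with a_0 = 2, a_1 = -1 (apply the recurrence for n = 0, 1, 2, 3): a_0 = 2, a_1 = -1, a_2 = 1, a_3 = 1/6, a_4 = -1/4, a_5 = -1/24.

a_(n+2) = (-2n + 1) / ((n+1)(n+2)) * a_n; check: a_0 = 2, a_1 = -1, a_2 = 1, a_3 = 1/6, a_4 = -1/4, a_5 = -1/24


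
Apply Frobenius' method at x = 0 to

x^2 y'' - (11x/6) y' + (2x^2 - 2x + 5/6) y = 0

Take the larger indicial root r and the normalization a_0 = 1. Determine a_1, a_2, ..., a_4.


Write in Frobenius form y'' + (p(x)/x) y' + (q(x)/x^2) y = 0:
  p(x) = -11/6,  q(x) = 2x^2 - 2x + 5/6.
Indicial equation: r(r-1) + (-11/6) r + (5/6) = 0 -> roots r_1 = 5/2, r_2 = 1/3.
Take r = r_1 = 5/2. Let y(x) = x^r sum_{n>=0} a_n x^n with a_0 = 1.
Substitute y = x^r sum a_n x^n and match x^{r+n}. The recurrence is
  D(n) a_n - 2 a_{n-1} + 2 a_{n-2} = 0,  where D(n) = (r+n)(r+n-1) + (-11/6)(r+n) + (5/6).
  a_n = [2 a_{n-1} - 2 a_{n-2}] / D(n).
Since the indicial polynomial factors as (r - r_1)(r - r_2), D(n) = (r_1 + n - r_1)(r_1 + n - r_2) = n(n + 13/6).
Evaluating step by step (a_0 = 1):
  n = 1: D(1) = 1(1 + 13/6) = 19/6; numerator = 2(1) = 2; a_1 = (2)/(19/6) = 12/19
  n = 2: D(2) = 2(2 + 13/6) = 25/3; numerator = 2(12/19) - 2(1) = -14/19; a_2 = (-14/19)/(25/3) = -42/475
  n = 3: D(3) = 3(3 + 13/6) = 31/2; numerator = 2(-42/475) - 2(12/19) = -36/25; a_3 = (-36/25)/(31/2) = -72/775
  n = 4: D(4) = 4(4 + 13/6) = 74/3; numerator = 2(-72/775) - 2(-42/475) = -132/14725; a_4 = (-132/14725)/(74/3) = -198/544825

r = 5/2; a_0 = 1; a_1 = 12/19; a_2 = -42/475; a_3 = -72/775; a_4 = -198/544825


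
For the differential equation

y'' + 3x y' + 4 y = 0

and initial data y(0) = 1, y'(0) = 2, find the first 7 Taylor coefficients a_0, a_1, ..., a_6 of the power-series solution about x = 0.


Ansatz: y(x) = sum_{n>=0} a_n x^n, so y'(x) = sum_{n>=1} n a_n x^(n-1) and y''(x) = sum_{n>=2} n(n-1) a_n x^(n-2).
Substitute into P(x) y'' + Q(x) y' + R(x) y = 0 with P(x) = 1, Q(x) = 3x, R(x) = 4, and match powers of x.
Initial conditions: a_0 = 1, a_1 = 2.
Setting the coefficient of each power of x to zero and solving order by order (substituting the coefficients already found):
  x^0: 2 a_2 + 4 a_0 = 0  ->  2 a_2 = -4 a_0 = -4  ->  a_2 = -2
  x^1: 6 a_3 + 7 a_1 = 0  ->  6 a_3 = -7 a_1 = -14  ->  a_3 = -7/3
  x^2: 12 a_4 + 10 a_2 = 0  ->  12 a_4 = -10 a_2 = 20  ->  a_4 = 5/3
  x^3: 20 a_5 + 13 a_3 = 0  ->  20 a_5 = -13 a_3 = 91/3  ->  a_5 = 91/60
  x^4: 30 a_6 + 16 a_4 = 0  ->  30 a_6 = -16 a_4 = -80/3  ->  a_6 = -8/9
Truncated series: y(x) = 1 + 2 x - 2 x^2 - (7/3) x^3 + (5/3) x^4 + (91/60) x^5 - (8/9) x^6 + O(x^7).

a_0 = 1; a_1 = 2; a_2 = -2; a_3 = -7/3; a_4 = 5/3; a_5 = 91/60; a_6 = -8/9


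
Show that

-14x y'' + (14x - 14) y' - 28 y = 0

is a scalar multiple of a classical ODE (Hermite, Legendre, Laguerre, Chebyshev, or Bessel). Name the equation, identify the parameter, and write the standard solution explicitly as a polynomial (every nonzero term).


All three coefficients share the factor -14; dividing through by -14 gives  x y'' + (1 - x) y' + 2 y = 0.
This matches the Laguerre equation x y'' + (1 - x) y' + n y = 0 with n = 2; the polynomial solution is L_2(x).
With y = sum_k a_k x^k, matching x^k gives (k+1)k a_{k+1} + (k+1) a_{k+1} - k a_k + n a_k = 0, i.e. (k+1)^2 a_{k+1} = (k - n) a_k = (k - 2) a_k. The right side vanishes at k = 2, so the series terminates at degree 2.
Standard normalization L_n(0) = 1 gives a_0 = 1. Work upward with a_{k+1} = (k - 2) a_k / (k+1)^2:
  a_1 = (0 - 2)(1) / 1^2 = -2/1 = -2
  a_2 = (1 - 2)(-2) / 2^2 = 2/4 = 1/2
Hence L_2(x) = x^2/2 - 2 x + 1.

L_2(x); series = x^2/2 - 2 x + 1


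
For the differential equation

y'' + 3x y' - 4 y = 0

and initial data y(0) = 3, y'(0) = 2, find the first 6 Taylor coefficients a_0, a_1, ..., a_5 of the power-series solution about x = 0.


Ansatz: y(x) = sum_{n>=0} a_n x^n, so y'(x) = sum_{n>=1} n a_n x^(n-1) and y''(x) = sum_{n>=2} n(n-1) a_n x^(n-2).
Substitute into P(x) y'' + Q(x) y' + R(x) y = 0 with P(x) = 1, Q(x) = 3x, R(x) = -4, and match powers of x.
Initial conditions: a_0 = 3, a_1 = 2.
Setting the coefficient of each power of x to zero and solving order by order (substituting the coefficients already found):
  x^0: 2 a_2 - 4 a_0 = 0  ->  2 a_2 = 4 a_0 = 12  ->  a_2 = 6
  x^1: 6 a_3 - a_1 = 0  ->  6 a_3 = a_1 = 2  ->  a_3 = 1/3
  x^2: 12 a_4 + 2 a_2 = 0  ->  12 a_4 = -2 a_2 = -12  ->  a_4 = -1
  x^3: 20 a_5 + 5 a_3 = 0  ->  20 a_5 = -5 a_3 = -5/3  ->  a_5 = -1/12
Truncated series: y(x) = 3 + 2 x + 6 x^2 + (1/3) x^3 - x^4 - (1/12) x^5 + O(x^6).

a_0 = 3; a_1 = 2; a_2 = 6; a_3 = 1/3; a_4 = -1; a_5 = -1/12


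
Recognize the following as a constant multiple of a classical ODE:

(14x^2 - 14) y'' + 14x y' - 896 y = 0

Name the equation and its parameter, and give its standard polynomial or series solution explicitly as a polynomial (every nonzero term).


All three coefficients share the factor -14; dividing through by -14 gives  (1 - x^2) y'' - x y' + 64 y = 0.
This matches the Chebyshev equation (1 - x^2) y'' - x y' + n^2 y = 0 (note the -x y' term, not -2x y') with n^2 = 64, so n = 8; the polynomial solution is T_8(x).
With y = sum_k a_k x^k, matching x^k gives (k+2)(k+1) a_{k+2} = (k^2 - n^2) a_k = (k - 8)(k + 8) a_k. The right side vanishes at k = 8, so the series with the parity of 8 terminates at degree 8.
Standard normalization: leading coefficient of T_n is 2^(n-1), so a_8 = 2^7 = 128. Work downward with a_k = (k+1)(k+2) a_{k+2} / ((k - 8)(k + 8)):
  a_6 = (7)(8)(128) / ((6 - 8)(6 + 8)) = 7168/(-28) = -256
  a_4 = (5)(6)(-256) / ((4 - 8)(4 + 8)) = -7680/(-48) = 160
  a_2 = (3)(4)(160) / ((2 - 8)(2 + 8)) = 1920/(-60) = -32
  a_0 = (1)(2)(-32) / ((0 - 8)(0 + 8)) = -64/(-64) = 1
Hence T_8(x) = 128 x^8 - 256 x^6 + 160 x^4 - 32 x^2 + 1.

T_8(x); series = 128 x^8 - 256 x^6 + 160 x^4 - 32 x^2 + 1


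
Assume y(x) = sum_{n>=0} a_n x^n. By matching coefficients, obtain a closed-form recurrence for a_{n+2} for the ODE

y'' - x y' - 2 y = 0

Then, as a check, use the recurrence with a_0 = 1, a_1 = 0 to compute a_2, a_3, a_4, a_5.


Substitute y = sum_n a_n x^n.
y''(x) has coefficient (n+2)(n+1) a_{n+2} at x^n;
-x y'(x) has coefficient -n a_n at x^n (shift);
-2 y(x) has coefficient -2 a_n at x^n.
Matching x^n: (n+2)(n+1) a_{n+2} + (-n - 2) a_n = 0.
Thus a_{n+2} = (n + 2) / ((n+1)(n+2)) * a_n.

Check with a_0 = 1, a_1 = 0 (apply the recurrence for n = 0, 1, 2, 3): a_0 = 1, a_1 = 0, a_2 = 1, a_3 = 0, a_4 = 1/3, a_5 = 0.

a_(n+2) = (n + 2) / ((n+1)(n+2)) * a_n; check: a_0 = 1, a_1 = 0, a_2 = 1, a_3 = 0, a_4 = 1/3, a_5 = 0


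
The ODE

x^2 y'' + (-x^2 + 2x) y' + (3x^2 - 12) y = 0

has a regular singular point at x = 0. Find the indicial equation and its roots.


Divide by x^2 to reach normal form y'' + P_1(x) y' + P_2(x) y = 0 with P_1(x) = -1 + 2/x and P_2(x) = 3 - 12/x^2.
x = 0 is a singular point because the y'-coefficient -1 + 2/x has a pole at x = 0 and the y-coefficient 3 - 12/x^2 has a pole at x = 0.
It is a regular singular point because x P_1(x) = p(x) = 2 - x and x^2 P_2(x) = q(x) = 3x^2 - 12 are polynomials, hence analytic at x = 0.
p(0) = 2,  q(0) = -12.
Indicial equation: r(r-1) + p(0) r + q(0) = 0, i.e. r^2 + (p(0) - 1) r + q(0) = 0, i.e. r^2 + 1 r - 12 = 0.
Discriminant: (1)^2 - 4(-12) = 49, so r = (-1 ± 7)/2.
Solving: r_1 = 3, r_2 = -4.

indicial: r^2 + 1 r - 12 = 0; roots r_1 = 3, r_2 = -4


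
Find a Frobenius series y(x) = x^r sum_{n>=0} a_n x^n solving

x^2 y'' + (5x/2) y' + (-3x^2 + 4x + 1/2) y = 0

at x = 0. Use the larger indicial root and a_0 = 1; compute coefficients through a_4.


Write in Frobenius form y'' + (p(x)/x) y' + (q(x)/x^2) y = 0:
  p(x) = 5/2,  q(x) = -3x^2 + 4x + 1/2.
Indicial equation: r(r-1) + (5/2) r + (1/2) = 0 -> roots r_1 = -1/2, r_2 = -1.
Take r = r_1 = -1/2. Let y(x) = x^r sum_{n>=0} a_n x^n with a_0 = 1.
Substitute y = x^r sum a_n x^n and match x^{r+n}. The recurrence is
  D(n) a_n + 4 a_{n-1} - 3 a_{n-2} = 0,  where D(n) = (r+n)(r+n-1) + (5/2)(r+n) + (1/2).
  a_n = [-4 a_{n-1} + 3 a_{n-2}] / D(n).
Since the indicial polynomial factors as (r - r_1)(r - r_2), D(n) = (r_1 + n - r_1)(r_1 + n - r_2) = n(n + 1/2).
Evaluating step by step (a_0 = 1):
  n = 1: D(1) = 1(1 + 1/2) = 3/2; numerator = -4(1) = -4; a_1 = (-4)/(3/2) = -8/3
  n = 2: D(2) = 2(2 + 1/2) = 5; numerator = -4(-8/3) + 3(1) = 41/3; a_2 = (41/3)/(5) = 41/15
  n = 3: D(3) = 3(3 + 1/2) = 21/2; numerator = -4(41/15) + 3(-8/3) = -284/15; a_3 = (-284/15)/(21/2) = -568/315
  n = 4: D(4) = 4(4 + 1/2) = 18; numerator = -4(-568/315) + 3(41/15) = 971/63; a_4 = (971/63)/(18) = 971/1134

r = -1/2; a_0 = 1; a_1 = -8/3; a_2 = 41/15; a_3 = -568/315; a_4 = 971/1134


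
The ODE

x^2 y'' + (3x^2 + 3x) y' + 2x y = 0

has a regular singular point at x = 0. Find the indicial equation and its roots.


Divide by x^2 to reach normal form y'' + P_1(x) y' + P_2(x) y = 0 with P_1(x) = 3 + 3/x and P_2(x) = 2/x.
x = 0 is a singular point because the y'-coefficient 3 + 3/x has a pole at x = 0 and the y-coefficient 2/x has a pole at x = 0.
It is a regular singular point because x P_1(x) = p(x) = 3x + 3 and x^2 P_2(x) = q(x) = 2x are polynomials, hence analytic at x = 0.
p(0) = 3,  q(0) = 0.
Indicial equation: r(r-1) + p(0) r + q(0) = 0, i.e. r^2 + (p(0) - 1) r + q(0) = 0, i.e. r^2 + 2 r = 0.
Discriminant: (2)^2 - 4(0) = 4, so r = (-2 ± 2)/2.
Solving: r_1 = 0, r_2 = -2.

indicial: r^2 + 2 r = 0; roots r_1 = 0, r_2 = -2


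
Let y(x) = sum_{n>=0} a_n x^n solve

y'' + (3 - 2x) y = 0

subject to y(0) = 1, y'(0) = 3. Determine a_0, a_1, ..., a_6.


Ansatz: y(x) = sum_{n>=0} a_n x^n, so y'(x) = sum_{n>=1} n a_n x^(n-1) and y''(x) = sum_{n>=2} n(n-1) a_n x^(n-2).
Substitute into P(x) y'' + Q(x) y' + R(x) y = 0 with P(x) = 1, Q(x) = 0, R(x) = 3 - 2x, and match powers of x.
Initial conditions: a_0 = 1, a_1 = 3.
Setting the coefficient of each power of x to zero and solving order by order (substituting the coefficients already found):
  x^0: 2 a_2 + 3 a_0 = 0  ->  2 a_2 = -3 a_0 = -3  ->  a_2 = -3/2
  x^1: 6 a_3 + 3 a_1 - 2 a_0 = 0  ->  6 a_3 = -3 a_1 + 2 a_0 = -7  ->  a_3 = -7/6
  x^2: 12 a_4 + 3 a_2 - 2 a_1 = 0  ->  12 a_4 = -3 a_2 + 2 a_1 = 21/2  ->  a_4 = 7/8
  x^3: 20 a_5 + 3 a_3 - 2 a_2 = 0  ->  20 a_5 = -3 a_3 + 2 a_2 = 1/2  ->  a_5 = 1/40
  x^4: 30 a_6 + 3 a_4 - 2 a_3 = 0  ->  30 a_6 = -3 a_4 + 2 a_3 = -119/24  ->  a_6 = -119/720
Truncated series: y(x) = 1 + 3 x - (3/2) x^2 - (7/6) x^3 + (7/8) x^4 + (1/40) x^5 - (119/720) x^6 + O(x^7).

a_0 = 1; a_1 = 3; a_2 = -3/2; a_3 = -7/6; a_4 = 7/8; a_5 = 1/40; a_6 = -119/720


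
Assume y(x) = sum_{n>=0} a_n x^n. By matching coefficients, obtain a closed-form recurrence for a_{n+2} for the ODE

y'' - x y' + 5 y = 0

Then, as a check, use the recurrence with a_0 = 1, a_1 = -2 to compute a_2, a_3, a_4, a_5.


Substitute y = sum_n a_n x^n.
y''(x) has coefficient (n+2)(n+1) a_{n+2} at x^n;
-x y'(x) has coefficient -n a_n at x^n (shift);
5 y(x) has coefficient 5 a_n at x^n.
Matching x^n: (n+2)(n+1) a_{n+2} + (-n + 5) a_n = 0.
Thus a_{n+2} = (n - 5) / ((n+1)(n+2)) * a_n.

Check with a_0 = 1, a_1 = -2 (apply the recurrence for n = 0, 1, 2, 3): a_0 = 1, a_1 = -2, a_2 = -5/2, a_3 = 4/3, a_4 = 5/8, a_5 = -2/15.

a_(n+2) = (n - 5) / ((n+1)(n+2)) * a_n; check: a_0 = 1, a_1 = -2, a_2 = -5/2, a_3 = 4/3, a_4 = 5/8, a_5 = -2/15
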